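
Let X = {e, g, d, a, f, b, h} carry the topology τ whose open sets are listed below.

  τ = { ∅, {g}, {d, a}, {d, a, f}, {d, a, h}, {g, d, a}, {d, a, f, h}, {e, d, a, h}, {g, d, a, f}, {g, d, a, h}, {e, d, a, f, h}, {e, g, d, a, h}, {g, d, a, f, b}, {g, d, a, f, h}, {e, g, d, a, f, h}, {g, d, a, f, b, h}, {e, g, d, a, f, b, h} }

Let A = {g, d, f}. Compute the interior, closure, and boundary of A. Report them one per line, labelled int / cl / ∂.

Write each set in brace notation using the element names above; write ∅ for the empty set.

int(A) = {g}
cl(A)  = {e, g, d, a, f, b, h}
∂A     = {e, d, a, f, b, h}

open subsets of A: ∅, {g}; so int(A) = {g}
closure: X∖int(X∖A) = X∖∅ = {e, g, d, a, f, b, h}
∂A = {e, g, d, a, f, b, h} minus {g} = {e, d, a, f, b, h}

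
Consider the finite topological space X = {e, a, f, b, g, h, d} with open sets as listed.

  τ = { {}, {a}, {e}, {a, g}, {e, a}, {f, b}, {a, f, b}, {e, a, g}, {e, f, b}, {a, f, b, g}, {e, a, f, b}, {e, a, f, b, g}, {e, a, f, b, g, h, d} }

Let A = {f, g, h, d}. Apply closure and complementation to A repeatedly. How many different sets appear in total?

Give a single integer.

10

closure: X∖int(X∖A) = X∖{e, a} = {f, b, g, h, d}
Let k=closure and c=complement:
  1. A     = {f, g, h, d}
  2. kA    = {f, b, g, h, d}
  3. cA    = {e, a, b}
  4. ckA   = {e, a}
  5. kcA   = {e, a, f, b, g, h, d}
  6. kckA  = {e, a, g, h, d}
  7. ckcA  = {}
  8. ckckA = {f, b}
  9. kckckA = {f, b, h, d}
  10. ckckckA = {e, a, g}
— saturated at 10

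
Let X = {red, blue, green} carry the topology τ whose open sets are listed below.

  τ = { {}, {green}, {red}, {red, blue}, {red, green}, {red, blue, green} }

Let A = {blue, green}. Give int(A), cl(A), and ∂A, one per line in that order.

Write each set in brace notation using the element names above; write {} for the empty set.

U open, U⊆A: {}, {green}. int(A) = ⋃ = {green}
X∖A={red}, int(X∖A)={red}, hence cl(A)={blue, green}
∂A: remove int from cl → {blue}

int(A) = {green}
cl(A)  = {blue, green}
∂A     = {blue}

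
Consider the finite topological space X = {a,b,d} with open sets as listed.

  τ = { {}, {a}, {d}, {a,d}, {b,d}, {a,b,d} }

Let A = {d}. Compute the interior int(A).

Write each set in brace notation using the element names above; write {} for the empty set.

open subsets of A: {}, {d}; so int(A) = {d}

{d}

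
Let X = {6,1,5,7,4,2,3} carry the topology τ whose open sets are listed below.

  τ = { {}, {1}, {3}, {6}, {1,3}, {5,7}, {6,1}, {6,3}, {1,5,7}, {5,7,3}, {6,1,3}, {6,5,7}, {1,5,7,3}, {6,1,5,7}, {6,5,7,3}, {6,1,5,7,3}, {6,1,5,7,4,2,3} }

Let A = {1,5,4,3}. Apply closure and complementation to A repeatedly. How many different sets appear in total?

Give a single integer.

X∖A={6,7,2}, int(X∖A)={6}, hence cl(A)={1,5,7,4,2,3}
Orbit (k=closure, c=complement):
  1. A     = {1,5,4,3}
  2. kA    = {1,5,7,4,2,3}
  3. cA    = {6,7,2}
  4. ckA   = {6}
  5. kcA   = {6,5,7,4,2}
  6. kckA  = {6,4,2}
  7. ckcA  = {1,3}
  8. ckckA = {1,5,7,3}
  9. kckcA = {1,4,2,3}
  10. ckckcA = {6,5,7}
(closed under both — stop)

10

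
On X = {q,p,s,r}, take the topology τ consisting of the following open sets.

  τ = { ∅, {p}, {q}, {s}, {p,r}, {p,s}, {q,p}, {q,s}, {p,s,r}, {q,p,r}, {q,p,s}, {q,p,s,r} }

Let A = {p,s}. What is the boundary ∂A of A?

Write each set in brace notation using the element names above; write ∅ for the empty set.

{r}

U open, U⊆A: ∅, {s}, {p}, {p,s}. int(A) = ⋃ = {p,s}
X∖A={q,r}, int(X∖A)={q}, hence cl(A)={p,s,r}
∂A: remove int from cl → {r}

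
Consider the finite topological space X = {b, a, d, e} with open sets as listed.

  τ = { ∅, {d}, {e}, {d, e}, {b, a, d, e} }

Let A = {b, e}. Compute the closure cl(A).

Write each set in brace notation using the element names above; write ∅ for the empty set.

cl via duality: int({a, d}) = {d}, so X∖{d} = {b, a, e}

{b, a, e}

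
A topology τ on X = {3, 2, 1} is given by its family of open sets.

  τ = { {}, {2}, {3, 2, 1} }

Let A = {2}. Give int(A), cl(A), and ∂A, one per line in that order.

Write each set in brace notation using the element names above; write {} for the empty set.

interior: largest open inside A is {2} (from {}, {2})
cl via duality: int({3, 1}) = {}, so X∖{} = {3, 2, 1}
cl∖int = {3, 1}

int(A) = {2}
cl(A)  = {3, 2, 1}
∂A     = {3, 1}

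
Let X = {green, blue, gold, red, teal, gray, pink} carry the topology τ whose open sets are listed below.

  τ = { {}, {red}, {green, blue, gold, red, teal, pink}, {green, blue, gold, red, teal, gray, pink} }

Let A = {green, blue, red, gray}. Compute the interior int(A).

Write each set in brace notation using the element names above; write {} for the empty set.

{red}

open subsets of A: {}, {red}; so int(A) = {red}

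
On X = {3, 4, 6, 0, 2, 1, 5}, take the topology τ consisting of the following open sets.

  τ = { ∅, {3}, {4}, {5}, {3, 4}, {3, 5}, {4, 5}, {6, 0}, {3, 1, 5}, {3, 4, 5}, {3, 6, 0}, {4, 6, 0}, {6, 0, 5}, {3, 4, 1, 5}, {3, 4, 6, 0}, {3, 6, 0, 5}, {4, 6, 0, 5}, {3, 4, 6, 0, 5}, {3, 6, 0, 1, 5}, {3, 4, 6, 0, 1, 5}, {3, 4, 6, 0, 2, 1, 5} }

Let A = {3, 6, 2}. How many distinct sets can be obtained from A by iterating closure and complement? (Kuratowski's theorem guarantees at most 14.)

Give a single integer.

cl via duality: int({4, 0, 1, 5}) = {4, 5}, so X∖{4, 5} = {3, 6, 0, 2, 1}
Write k for closure, c for complement:
  1. A     = {3, 6, 2}
  2. kA    = {3, 6, 0, 2, 1}
  3. cA    = {4, 0, 1, 5}
  4. ckA   = {4, 5}
  5. kcA   = {4, 6, 0, 2, 1, 5}
  6. kckA  = {4, 2, 1, 5}
  7. ckcA  = {3}
  8. ckckA = {3, 6, 0}
  9. kckcA = {3, 2, 1}
  10. ckckcA = {4, 6, 0, 5}
applying k or c yields no new set

10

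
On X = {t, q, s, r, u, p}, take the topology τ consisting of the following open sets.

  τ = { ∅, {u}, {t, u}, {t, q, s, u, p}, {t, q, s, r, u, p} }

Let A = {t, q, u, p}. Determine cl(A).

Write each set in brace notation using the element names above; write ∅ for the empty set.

X∖A={s, r}, int(X∖A)=∅, hence cl(A)={t, q, s, r, u, p}

{t, q, s, r, u, p}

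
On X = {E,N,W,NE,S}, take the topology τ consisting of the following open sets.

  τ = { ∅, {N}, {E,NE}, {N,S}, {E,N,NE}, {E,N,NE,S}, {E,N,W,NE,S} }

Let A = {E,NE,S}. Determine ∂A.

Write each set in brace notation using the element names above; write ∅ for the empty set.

{W,S}

open subsets of A: ∅, {E,NE}; so int(A) = {E,NE}
closure: X∖int(X∖A) = X∖{N} = {E,W,NE,S}
∂A = {E,W,NE,S} minus {E,NE} = {W,S}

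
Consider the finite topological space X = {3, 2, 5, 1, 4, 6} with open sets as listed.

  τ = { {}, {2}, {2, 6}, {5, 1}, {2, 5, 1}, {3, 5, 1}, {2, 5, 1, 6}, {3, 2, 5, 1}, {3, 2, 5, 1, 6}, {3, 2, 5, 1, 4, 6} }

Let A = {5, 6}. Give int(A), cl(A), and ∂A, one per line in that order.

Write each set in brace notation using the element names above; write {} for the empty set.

int(A) = {}
cl(A)  = {3, 5, 1, 4, 6}
∂A     = {3, 5, 1, 4, 6}

opens ⊆ A: {}; union → int = {}
complement {3, 2, 1, 4}; its interior {2}; cl(A) = X∖{2} = {3, 5, 1, 4, 6}
boundary = {3, 5, 1, 4, 6} ∖ {} = {3, 5, 1, 4, 6}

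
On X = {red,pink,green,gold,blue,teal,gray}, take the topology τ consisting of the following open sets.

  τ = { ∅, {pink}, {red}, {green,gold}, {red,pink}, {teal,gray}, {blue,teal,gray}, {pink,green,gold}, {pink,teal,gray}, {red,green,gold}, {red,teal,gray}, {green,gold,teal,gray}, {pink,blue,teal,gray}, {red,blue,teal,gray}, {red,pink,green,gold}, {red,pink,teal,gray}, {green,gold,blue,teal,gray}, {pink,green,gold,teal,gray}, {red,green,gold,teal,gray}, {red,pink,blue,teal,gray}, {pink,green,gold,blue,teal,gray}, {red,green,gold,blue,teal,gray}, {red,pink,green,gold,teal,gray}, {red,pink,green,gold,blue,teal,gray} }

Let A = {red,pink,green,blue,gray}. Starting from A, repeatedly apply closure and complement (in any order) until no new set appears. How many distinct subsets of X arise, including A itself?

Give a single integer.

cl via duality: int({gold,teal}) = ∅, so X∖∅ = {red,pink,green,gold,blue,teal,gray}
Write k for closure, c for complement:
  1. A     = {red,pink,green,blue,gray}
  2. kA    = {red,pink,green,gold,blue,teal,gray}
  3. cA    = {gold,teal}
  4. ckA   = ∅
  5. kcA   = {green,gold,blue,teal,gray}
  6. ckcA  = {red,pink}
applying k or c yields no new set

6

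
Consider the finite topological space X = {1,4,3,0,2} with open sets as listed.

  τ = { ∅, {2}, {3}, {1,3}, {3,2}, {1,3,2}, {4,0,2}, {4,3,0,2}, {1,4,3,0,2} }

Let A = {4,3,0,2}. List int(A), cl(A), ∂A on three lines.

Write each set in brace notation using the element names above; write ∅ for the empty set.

interior: largest open inside A is {4,3,0,2} (from ∅, {2}, {3}, {3,2}, {4,0,2}, {4,3,0,2})
cl via duality: int({1}) = ∅, so X∖∅ = {1,4,3,0,2}
cl∖int = {1}

int(A) = {4,3,0,2}
cl(A)  = {1,4,3,0,2}
∂A     = {1}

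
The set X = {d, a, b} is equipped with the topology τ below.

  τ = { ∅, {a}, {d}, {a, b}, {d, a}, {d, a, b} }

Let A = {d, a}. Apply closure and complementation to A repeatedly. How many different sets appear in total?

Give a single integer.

4

cl via duality: int({b}) = ∅, so X∖∅ = {d, a, b}
Write k for closure, c for complement:
  1. A     = {d, a}
  2. kA    = {d, a, b}
  3. cA    = {b}
  4. ckA   = ∅
applying k or c yields no new set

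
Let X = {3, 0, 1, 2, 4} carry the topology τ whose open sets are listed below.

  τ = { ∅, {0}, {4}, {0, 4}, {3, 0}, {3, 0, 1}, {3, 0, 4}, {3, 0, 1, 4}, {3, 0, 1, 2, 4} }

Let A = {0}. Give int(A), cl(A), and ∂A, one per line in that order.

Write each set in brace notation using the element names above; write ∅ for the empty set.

U open, U⊆A: ∅, {0}. int(A) = ⋃ = {0}
X∖A={3, 1, 2, 4}, int(X∖A)={4}, hence cl(A)={3, 0, 1, 2}
∂A: remove int from cl → {3, 1, 2}

int(A) = {0}
cl(A)  = {3, 0, 1, 2}
∂A     = {3, 1, 2}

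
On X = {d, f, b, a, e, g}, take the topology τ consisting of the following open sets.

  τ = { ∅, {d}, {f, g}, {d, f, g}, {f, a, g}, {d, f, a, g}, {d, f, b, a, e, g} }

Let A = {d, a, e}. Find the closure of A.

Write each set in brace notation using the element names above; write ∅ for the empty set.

X∖A={f, b, g}, int(X∖A)={f, g}, hence cl(A)={d, b, a, e}

{d, b, a, e}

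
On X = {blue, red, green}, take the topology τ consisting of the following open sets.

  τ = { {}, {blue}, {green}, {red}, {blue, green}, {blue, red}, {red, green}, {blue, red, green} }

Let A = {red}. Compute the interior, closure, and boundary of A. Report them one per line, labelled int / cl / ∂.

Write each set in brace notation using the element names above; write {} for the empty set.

opens ⊆ A: {}, {red}; union → int = {red}
complement {blue, green}; its interior {blue, green}; cl(A) = X∖{blue, green} = {red}
boundary = {red} ∖ {red} = {}

int(A) = {red}
cl(A)  = {red}
∂A     = {}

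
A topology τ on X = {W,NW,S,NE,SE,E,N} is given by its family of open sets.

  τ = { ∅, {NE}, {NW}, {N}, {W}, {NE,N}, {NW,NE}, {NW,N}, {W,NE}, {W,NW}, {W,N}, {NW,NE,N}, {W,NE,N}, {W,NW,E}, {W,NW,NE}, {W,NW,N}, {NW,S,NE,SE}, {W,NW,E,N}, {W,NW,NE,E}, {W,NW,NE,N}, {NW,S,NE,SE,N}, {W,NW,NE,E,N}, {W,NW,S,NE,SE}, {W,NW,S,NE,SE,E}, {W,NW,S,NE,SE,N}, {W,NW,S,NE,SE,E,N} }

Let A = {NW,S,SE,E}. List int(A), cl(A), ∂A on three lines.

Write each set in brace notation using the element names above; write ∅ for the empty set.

int(A) = {NW}
cl(A)  = {NW,S,SE,E}
∂A     = {S,SE,E}

interior: largest open inside A is {NW} (from ∅, {NW})
cl via duality: int({W,NE,N}) = {W,NE,N}, so X∖{W,NE,N} = {NW,S,SE,E}
cl∖int = {S,SE,E}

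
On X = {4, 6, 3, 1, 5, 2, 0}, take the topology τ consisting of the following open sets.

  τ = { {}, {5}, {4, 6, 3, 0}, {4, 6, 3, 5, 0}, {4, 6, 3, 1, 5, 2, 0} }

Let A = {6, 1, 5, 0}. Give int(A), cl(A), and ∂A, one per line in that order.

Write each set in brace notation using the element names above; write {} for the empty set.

int(A) = {5}
cl(A)  = {4, 6, 3, 1, 5, 2, 0}
∂A     = {4, 6, 3, 1, 2, 0}

open subsets of A: {}, {5}; so int(A) = {5}
closure: X∖int(X∖A) = X∖{} = {4, 6, 3, 1, 5, 2, 0}
∂A = {4, 6, 3, 1, 5, 2, 0} minus {5} = {4, 6, 3, 1, 2, 0}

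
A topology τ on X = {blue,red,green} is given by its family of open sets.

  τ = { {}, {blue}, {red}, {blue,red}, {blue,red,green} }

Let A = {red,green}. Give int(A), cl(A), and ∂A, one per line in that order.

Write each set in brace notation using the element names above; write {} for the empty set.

interior: largest open inside A is {red} (from {}, {red})
cl via duality: int({blue}) = {blue}, so X∖{blue} = {red,green}
cl∖int = {green}

int(A) = {red}
cl(A)  = {red,green}
∂A     = {green}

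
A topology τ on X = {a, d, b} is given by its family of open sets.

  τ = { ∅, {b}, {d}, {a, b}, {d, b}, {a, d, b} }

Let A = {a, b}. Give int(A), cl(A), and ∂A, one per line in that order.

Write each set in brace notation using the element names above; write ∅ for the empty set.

open subsets of A: ∅, {b}, {a, b}; so int(A) = {a, b}
closure: X∖int(X∖A) = X∖{d} = {a, b}
∂A = {a, b} minus {a, b} = ∅

int(A) = {a, b}
cl(A)  = {a, b}
∂A     = ∅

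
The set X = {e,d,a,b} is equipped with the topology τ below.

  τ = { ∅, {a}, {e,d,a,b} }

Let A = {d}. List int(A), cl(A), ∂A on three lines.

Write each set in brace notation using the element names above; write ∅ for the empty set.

int(A) = ∅
cl(A)  = {e,d,b}
∂A     = {e,d,b}

open subsets of A: ∅; so int(A) = ∅
closure: X∖int(X∖A) = X∖{a} = {e,d,b}
∂A = {e,d,b} minus ∅ = {e,d,b}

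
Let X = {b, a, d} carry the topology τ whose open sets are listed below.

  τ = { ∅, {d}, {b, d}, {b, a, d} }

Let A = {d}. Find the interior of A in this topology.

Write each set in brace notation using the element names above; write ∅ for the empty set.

open subsets of A: ∅, {d}; so int(A) = {d}

{d}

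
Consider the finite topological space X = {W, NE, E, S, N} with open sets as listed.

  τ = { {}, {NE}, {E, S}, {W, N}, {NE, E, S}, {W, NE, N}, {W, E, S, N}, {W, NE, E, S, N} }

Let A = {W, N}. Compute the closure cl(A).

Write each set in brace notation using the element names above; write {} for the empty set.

closure: X∖int(X∖A) = X∖{NE, E, S} = {W, N}

{W, N}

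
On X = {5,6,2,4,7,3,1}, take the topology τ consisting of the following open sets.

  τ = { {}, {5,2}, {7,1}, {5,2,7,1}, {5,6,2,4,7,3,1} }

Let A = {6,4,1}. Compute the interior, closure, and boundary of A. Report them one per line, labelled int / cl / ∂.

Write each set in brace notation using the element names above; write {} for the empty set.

interior: largest open inside A is {} (from {})
cl via duality: int({5,2,7,3}) = {5,2}, so X∖{5,2} = {6,4,7,3,1}
cl∖int = {6,4,7,3,1}

int(A) = {}
cl(A)  = {6,4,7,3,1}
∂A     = {6,4,7,3,1}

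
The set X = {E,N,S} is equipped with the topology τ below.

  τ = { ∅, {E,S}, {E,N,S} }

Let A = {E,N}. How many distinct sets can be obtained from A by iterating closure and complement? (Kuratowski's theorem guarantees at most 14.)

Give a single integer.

closure: X∖int(X∖A) = X∖∅ = {E,N,S}
Let k=closure and c=complement:
  1. A     = {E,N}
  2. kA    = {E,N,S}
  3. cA    = {S}
  4. ckA   = ∅
— saturated at 4

4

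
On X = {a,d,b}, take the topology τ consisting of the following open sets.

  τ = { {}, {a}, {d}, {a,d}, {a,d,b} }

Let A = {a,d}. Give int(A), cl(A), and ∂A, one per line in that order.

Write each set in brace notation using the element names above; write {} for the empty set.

int(A) = {a,d}
cl(A)  = {a,d,b}
∂A     = {b}

U open, U⊆A: {}, {d}, {a}, {a,d}. int(A) = ⋃ = {a,d}
X∖A={b}, int(X∖A)={}, hence cl(A)={a,d,b}
∂A: remove int from cl → {b}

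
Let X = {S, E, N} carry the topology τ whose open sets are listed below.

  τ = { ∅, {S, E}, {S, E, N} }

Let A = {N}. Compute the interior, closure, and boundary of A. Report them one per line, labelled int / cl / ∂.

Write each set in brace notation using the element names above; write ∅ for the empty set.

int(A) = ∅
cl(A)  = {N}
∂A     = {N}

interior: largest open inside A is ∅ (from ∅)
cl via duality: int({S, E}) = {S, E}, so X∖{S, E} = {N}
cl∖int = {N}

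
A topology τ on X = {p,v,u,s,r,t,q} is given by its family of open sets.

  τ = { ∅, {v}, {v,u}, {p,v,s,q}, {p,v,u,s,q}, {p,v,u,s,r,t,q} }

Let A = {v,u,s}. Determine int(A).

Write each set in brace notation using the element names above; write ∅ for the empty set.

open subsets of A: ∅, {v}, {v,u}; so int(A) = {v,u}

{v,u}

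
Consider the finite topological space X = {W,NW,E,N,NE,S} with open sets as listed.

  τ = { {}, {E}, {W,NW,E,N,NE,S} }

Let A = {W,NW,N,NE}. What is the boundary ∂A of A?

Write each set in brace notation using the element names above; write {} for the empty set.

opens ⊆ A: {}; union → int = {}
complement {E,S}; its interior {E}; cl(A) = X∖{E} = {W,NW,N,NE,S}
boundary = {W,NW,N,NE,S} ∖ {} = {W,NW,N,NE,S}

{W,NW,N,NE,S}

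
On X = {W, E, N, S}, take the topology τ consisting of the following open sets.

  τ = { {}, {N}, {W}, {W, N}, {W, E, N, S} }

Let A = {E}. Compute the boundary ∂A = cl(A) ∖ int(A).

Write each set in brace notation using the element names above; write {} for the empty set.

interior: largest open inside A is {} (from {})
cl via duality: int({W, N, S}) = {W, N}, so X∖{W, N} = {E, S}
cl∖int = {E, S}

{E, S}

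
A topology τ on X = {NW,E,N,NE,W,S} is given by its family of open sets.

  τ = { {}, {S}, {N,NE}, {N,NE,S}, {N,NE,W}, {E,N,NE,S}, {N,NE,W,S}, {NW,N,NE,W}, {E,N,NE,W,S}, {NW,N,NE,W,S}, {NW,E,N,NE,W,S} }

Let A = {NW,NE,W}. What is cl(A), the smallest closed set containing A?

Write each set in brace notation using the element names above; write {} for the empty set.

cl via duality: int({E,N,S}) = {S}, so X∖{S} = {NW,E,N,NE,W}

{NW,E,N,NE,W}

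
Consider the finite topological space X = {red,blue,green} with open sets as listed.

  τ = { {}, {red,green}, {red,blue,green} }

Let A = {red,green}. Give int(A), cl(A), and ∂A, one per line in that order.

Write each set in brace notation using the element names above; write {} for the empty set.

U open, U⊆A: {}, {red,green}. int(A) = ⋃ = {red,green}
X∖A={blue}, int(X∖A)={}, hence cl(A)={red,blue,green}
∂A: remove int from cl → {blue}

int(A) = {red,green}
cl(A)  = {red,blue,green}
∂A     = {blue}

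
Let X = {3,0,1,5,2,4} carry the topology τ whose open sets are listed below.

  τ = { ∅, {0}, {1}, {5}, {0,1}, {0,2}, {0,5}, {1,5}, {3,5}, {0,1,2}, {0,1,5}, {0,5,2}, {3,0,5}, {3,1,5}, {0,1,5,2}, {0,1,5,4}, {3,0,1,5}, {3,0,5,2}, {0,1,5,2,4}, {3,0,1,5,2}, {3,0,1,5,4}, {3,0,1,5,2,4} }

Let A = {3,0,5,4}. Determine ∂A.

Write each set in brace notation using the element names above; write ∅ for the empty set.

open subsets of A: ∅, {0}, {5}, {3,5}, {0,5}, {3,0,5}; so int(A) = {3,0,5}
closure: X∖int(X∖A) = X∖{1} = {3,0,5,2,4}
∂A = {3,0,5,2,4} minus {3,0,5} = {2,4}

{2,4}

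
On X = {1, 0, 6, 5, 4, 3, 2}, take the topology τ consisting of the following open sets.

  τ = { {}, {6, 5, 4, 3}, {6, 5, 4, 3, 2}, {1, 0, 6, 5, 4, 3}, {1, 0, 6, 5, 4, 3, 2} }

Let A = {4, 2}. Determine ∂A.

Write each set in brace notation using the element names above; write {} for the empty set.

{1, 0, 6, 5, 4, 3, 2}

opens ⊆ A: {}; union → int = {}
complement {1, 0, 6, 5, 3}; its interior {}; cl(A) = X∖{} = {1, 0, 6, 5, 4, 3, 2}
boundary = {1, 0, 6, 5, 4, 3, 2} ∖ {} = {1, 0, 6, 5, 4, 3, 2}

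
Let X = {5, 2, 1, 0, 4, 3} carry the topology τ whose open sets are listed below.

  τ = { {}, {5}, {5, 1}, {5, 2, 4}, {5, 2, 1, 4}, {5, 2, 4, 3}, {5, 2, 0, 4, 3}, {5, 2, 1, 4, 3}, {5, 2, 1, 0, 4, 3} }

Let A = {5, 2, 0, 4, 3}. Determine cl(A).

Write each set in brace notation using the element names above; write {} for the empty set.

{5, 2, 1, 0, 4, 3}

closure: X∖int(X∖A) = X∖{} = {5, 2, 1, 0, 4, 3}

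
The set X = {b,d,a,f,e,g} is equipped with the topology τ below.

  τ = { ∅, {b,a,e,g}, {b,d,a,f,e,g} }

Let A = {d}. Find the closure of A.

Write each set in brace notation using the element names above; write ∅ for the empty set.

{d,f}

complement {b,a,f,e,g}; its interior {b,a,e,g}; cl(A) = X∖{b,a,e,g} = {d,f}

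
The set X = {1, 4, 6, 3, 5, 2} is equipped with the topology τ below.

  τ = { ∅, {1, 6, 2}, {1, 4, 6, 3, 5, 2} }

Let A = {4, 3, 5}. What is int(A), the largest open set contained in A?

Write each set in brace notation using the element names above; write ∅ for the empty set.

opens ⊆ A: ∅; union → int = ∅

∅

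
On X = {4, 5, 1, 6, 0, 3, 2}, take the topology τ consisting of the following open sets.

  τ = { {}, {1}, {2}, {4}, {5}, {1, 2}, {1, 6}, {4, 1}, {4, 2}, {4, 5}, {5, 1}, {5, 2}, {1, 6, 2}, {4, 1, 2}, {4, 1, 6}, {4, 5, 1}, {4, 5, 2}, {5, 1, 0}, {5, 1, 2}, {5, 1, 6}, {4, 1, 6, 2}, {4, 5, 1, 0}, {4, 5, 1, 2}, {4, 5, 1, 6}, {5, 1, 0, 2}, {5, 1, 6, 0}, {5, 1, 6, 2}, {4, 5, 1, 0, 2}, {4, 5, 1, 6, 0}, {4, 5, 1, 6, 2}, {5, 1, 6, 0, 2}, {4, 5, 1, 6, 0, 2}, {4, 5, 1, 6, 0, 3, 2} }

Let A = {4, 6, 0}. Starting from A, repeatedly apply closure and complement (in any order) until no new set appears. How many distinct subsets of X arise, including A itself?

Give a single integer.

8

closure: X∖int(X∖A) = X∖{5, 1, 2} = {4, 6, 0, 3}
Let k=closure and c=complement:
  1. A     = {4, 6, 0}
  2. kA    = {4, 6, 0, 3}
  3. cA    = {5, 1, 3, 2}
  4. ckA   = {5, 1, 2}
  5. kcA   = {5, 1, 6, 0, 3, 2}
  6. ckcA  = {4}
  7. kckcA = {4, 3}
  8. ckckcA = {5, 1, 6, 0, 2}
— saturated at 8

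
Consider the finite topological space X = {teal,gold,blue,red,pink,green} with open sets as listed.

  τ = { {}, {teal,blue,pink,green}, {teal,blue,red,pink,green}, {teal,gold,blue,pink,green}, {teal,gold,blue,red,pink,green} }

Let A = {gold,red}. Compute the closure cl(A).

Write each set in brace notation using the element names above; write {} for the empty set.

{gold,red}

cl via duality: int({teal,blue,pink,green}) = {teal,blue,pink,green}, so X∖{teal,blue,pink,green} = {gold,red}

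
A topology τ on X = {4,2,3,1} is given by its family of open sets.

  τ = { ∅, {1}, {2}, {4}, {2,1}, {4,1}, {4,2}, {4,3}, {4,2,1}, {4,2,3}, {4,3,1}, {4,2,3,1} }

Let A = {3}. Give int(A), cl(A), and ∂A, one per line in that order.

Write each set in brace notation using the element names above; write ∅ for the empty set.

open subsets of A: ∅; so int(A) = ∅
closure: X∖int(X∖A) = X∖{4,2,1} = {3}
∂A = {3} minus ∅ = {3}

int(A) = ∅
cl(A)  = {3}
∂A     = {3}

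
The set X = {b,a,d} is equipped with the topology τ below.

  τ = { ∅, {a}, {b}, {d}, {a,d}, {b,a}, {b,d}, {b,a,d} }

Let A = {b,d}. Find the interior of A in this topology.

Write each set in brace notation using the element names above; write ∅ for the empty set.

{b,d}

interior: largest open inside A is {b,d} (from ∅, {b}, {d}, {b,d})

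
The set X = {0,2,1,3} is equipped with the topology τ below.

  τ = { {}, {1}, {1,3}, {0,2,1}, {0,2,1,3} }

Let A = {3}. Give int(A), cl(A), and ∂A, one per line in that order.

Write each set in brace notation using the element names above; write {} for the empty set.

int(A) = {}
cl(A)  = {3}
∂A     = {3}

interior: largest open inside A is {} (from {})
cl via duality: int({0,2,1}) = {0,2,1}, so X∖{0,2,1} = {3}
cl∖int = {3}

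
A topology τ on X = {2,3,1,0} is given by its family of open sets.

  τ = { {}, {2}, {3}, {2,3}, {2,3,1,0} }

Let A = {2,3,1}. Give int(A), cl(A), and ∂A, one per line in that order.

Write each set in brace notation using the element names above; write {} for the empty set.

int(A) = {2,3}
cl(A)  = {2,3,1,0}
∂A     = {1,0}

open subsets of A: {}, {2}, {3}, {2,3}; so int(A) = {2,3}
closure: X∖int(X∖A) = X∖{} = {2,3,1,0}
∂A = {2,3,1,0} minus {2,3} = {1,0}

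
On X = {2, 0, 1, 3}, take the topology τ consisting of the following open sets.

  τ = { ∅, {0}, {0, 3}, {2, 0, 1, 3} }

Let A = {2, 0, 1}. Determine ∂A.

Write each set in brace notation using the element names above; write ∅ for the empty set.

U open, U⊆A: ∅, {0}. int(A) = ⋃ = {0}
X∖A={3}, int(X∖A)=∅, hence cl(A)={2, 0, 1, 3}
∂A: remove int from cl → {2, 1, 3}

{2, 1, 3}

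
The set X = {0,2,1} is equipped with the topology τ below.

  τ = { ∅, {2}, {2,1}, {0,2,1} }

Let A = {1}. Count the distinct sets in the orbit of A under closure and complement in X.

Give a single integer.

cl via duality: int({0,2}) = {2}, so X∖{2} = {0,1}
Write k for closure, c for complement:
  1. A     = {1}
  2. kA    = {0,1}
  3. cA    = {0,2}
  4. ckA   = {2}
  5. kcA   = {0,2,1}
  6. ckcA  = ∅
applying k or c yields no new set

6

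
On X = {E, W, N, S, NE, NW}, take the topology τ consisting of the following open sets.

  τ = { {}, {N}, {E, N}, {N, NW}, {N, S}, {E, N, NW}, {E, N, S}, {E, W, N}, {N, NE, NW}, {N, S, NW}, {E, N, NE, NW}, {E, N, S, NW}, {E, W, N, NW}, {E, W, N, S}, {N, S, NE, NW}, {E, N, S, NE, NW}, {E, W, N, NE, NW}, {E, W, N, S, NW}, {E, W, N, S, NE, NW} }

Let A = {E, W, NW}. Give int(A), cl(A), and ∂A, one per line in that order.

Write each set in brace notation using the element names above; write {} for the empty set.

int(A) = {}
cl(A)  = {E, W, NE, NW}
∂A     = {E, W, NE, NW}

opens ⊆ A: {}; union → int = {}
complement {N, S, NE}; its interior {N, S}; cl(A) = X∖{N, S} = {E, W, NE, NW}
boundary = {E, W, NE, NW} ∖ {} = {E, W, NE, NW}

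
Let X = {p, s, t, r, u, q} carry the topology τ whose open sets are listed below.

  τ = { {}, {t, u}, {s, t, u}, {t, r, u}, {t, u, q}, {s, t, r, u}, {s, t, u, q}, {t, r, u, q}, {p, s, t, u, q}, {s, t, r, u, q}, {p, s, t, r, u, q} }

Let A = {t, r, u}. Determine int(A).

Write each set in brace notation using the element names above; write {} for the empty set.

interior: largest open inside A is {t, r, u} (from {}, {t, u}, {t, r, u})

{t, r, u}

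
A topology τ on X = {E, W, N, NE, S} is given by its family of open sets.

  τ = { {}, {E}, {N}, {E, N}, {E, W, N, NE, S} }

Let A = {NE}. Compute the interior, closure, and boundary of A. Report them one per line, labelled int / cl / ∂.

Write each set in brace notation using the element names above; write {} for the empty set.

int(A) = {}
cl(A)  = {W, NE, S}
∂A     = {W, NE, S}

open subsets of A: {}; so int(A) = {}
closure: X∖int(X∖A) = X∖{E, N} = {W, NE, S}
∂A = {W, NE, S} minus {} = {W, NE, S}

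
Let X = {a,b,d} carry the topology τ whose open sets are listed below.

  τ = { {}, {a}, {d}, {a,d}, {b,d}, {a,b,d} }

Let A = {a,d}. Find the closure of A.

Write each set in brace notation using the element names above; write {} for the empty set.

X∖A={b}, int(X∖A)={}, hence cl(A)={a,b,d}

{a,b,d}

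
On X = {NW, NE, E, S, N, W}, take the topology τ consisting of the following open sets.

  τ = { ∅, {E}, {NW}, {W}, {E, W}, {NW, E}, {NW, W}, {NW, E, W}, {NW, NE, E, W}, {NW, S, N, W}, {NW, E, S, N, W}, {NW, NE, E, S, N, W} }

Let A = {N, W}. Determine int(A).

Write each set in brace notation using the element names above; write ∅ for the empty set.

opens ⊆ A: ∅, {W}; union → int = {W}

{W}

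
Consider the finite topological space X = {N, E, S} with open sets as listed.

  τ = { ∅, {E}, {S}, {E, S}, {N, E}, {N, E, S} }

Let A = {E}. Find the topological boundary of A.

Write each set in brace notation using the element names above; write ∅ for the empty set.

{N}

U open, U⊆A: ∅, {E}. int(A) = ⋃ = {E}
X∖A={N, S}, int(X∖A)={S}, hence cl(A)={N, E}
∂A: remove int from cl → {N}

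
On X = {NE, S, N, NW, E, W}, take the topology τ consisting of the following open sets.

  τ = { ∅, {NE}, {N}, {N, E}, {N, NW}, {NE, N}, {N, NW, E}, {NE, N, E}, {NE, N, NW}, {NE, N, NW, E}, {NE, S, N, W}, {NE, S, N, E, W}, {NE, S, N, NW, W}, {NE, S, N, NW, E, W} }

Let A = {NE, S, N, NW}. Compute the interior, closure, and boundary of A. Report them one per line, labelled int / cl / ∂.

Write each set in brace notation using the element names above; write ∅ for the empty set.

U open, U⊆A: ∅, {N}, {NE}, {N, NW}, {NE, N}, {NE, N, NW}. int(A) = ⋃ = {NE, N, NW}
X∖A={E, W}, int(X∖A)=∅, hence cl(A)={NE, S, N, NW, E, W}
∂A: remove int from cl → {S, E, W}

int(A) = {NE, N, NW}
cl(A)  = {NE, S, N, NW, E, W}
∂A     = {S, E, W}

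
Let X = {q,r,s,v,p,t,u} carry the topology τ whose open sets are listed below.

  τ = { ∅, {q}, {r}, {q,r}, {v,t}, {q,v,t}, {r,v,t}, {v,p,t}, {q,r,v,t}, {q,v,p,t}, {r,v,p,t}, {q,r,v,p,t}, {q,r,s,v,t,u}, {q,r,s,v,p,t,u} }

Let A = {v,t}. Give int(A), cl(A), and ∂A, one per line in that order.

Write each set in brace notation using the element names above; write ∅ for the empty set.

int(A) = {v,t}
cl(A)  = {s,v,p,t,u}
∂A     = {s,p,u}

U open, U⊆A: ∅, {v,t}. int(A) = ⋃ = {v,t}
X∖A={q,r,s,p,u}, int(X∖A)={q,r}, hence cl(A)={s,v,p,t,u}
∂A: remove int from cl → {s,p,u}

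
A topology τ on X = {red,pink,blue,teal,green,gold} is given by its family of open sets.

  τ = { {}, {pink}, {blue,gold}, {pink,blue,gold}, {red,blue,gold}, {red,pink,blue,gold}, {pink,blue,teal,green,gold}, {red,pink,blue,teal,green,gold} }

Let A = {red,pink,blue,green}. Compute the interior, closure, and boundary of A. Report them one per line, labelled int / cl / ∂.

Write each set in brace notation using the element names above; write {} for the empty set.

interior: largest open inside A is {pink} (from {}, {pink})
cl via duality: int({teal,gold}) = {}, so X∖{} = {red,pink,blue,teal,green,gold}
cl∖int = {red,blue,teal,green,gold}

int(A) = {pink}
cl(A)  = {red,pink,blue,teal,green,gold}
∂A     = {red,blue,teal,green,gold}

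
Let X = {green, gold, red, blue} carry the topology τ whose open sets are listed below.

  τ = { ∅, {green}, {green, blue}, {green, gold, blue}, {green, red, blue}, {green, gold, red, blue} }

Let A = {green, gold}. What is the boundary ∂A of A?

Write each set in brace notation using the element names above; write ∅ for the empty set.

{gold, red, blue}

opens ⊆ A: ∅, {green}; union → int = {green}
complement {red, blue}; its interior ∅; cl(A) = X∖∅ = {green, gold, red, blue}
boundary = {green, gold, red, blue} ∖ {green} = {gold, red, blue}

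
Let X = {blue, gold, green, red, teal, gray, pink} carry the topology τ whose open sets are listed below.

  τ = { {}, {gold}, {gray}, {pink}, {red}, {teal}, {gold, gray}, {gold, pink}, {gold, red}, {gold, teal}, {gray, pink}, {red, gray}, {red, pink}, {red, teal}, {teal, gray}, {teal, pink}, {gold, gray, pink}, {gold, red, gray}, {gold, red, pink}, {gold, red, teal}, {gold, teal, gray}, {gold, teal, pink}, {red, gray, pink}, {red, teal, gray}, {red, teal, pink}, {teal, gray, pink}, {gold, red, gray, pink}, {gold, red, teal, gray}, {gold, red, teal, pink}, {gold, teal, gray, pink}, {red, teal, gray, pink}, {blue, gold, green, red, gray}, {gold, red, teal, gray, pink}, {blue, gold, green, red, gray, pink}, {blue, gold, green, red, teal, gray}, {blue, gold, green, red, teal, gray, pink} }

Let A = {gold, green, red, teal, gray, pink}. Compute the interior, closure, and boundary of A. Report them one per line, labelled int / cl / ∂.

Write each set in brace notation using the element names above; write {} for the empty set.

int(A) = {gold, red, teal, gray, pink}
cl(A)  = {blue, gold, green, red, teal, gray, pink}
∂A     = {blue, green}

interior: largest open inside A is {gold, red, teal, gray, pink} (from {}, {gold}, {pink}, {red}, {gray}, {teal}, {gray, pink}, {gold, red}, {gold, gray}, {red, gray}, {gold, pink}, {red, pink}, {teal, gray}, {gold, teal}, {red, teal}, {teal, pink}, {gold, gray, pink}, {gold, teal, gray}, {red, gray, pink}, {red, teal, pink}, {gold, red, teal}, {gold, teal, pink}, {gold, red, gray}, {gold, red, pink}, {teal, gray, pink}, {red, teal, gray}, {gold, red, gray, pink}, {gold, red, teal, pink}, {red, teal, gray, pink}, {gold, teal, gray, pink}, {gold, red, teal, gray}, {gold, red, teal, gray, pink})
cl via duality: int({blue}) = {}, so X∖{} = {blue, gold, green, red, teal, gray, pink}
cl∖int = {blue, green}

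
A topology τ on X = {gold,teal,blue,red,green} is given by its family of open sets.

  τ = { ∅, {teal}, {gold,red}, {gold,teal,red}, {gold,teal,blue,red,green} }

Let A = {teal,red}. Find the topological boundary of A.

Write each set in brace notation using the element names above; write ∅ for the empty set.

{gold,blue,red,green}

interior: largest open inside A is {teal} (from ∅, {teal})
cl via duality: int({gold,blue,green}) = ∅, so X∖∅ = {gold,teal,blue,red,green}
cl∖int = {gold,blue,red,green}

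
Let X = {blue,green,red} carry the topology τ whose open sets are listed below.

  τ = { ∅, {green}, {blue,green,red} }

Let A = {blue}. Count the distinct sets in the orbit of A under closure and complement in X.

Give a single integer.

X∖A={green,red}, int(X∖A)={green}, hence cl(A)={blue,red}
Orbit (k=closure, c=complement):
  1. A     = {blue}
  2. kA    = {blue,red}
  3. cA    = {green,red}
  4. ckA   = {green}
  5. kcA   = {blue,green,red}
  6. ckcA  = ∅
(closed under both — stop)

6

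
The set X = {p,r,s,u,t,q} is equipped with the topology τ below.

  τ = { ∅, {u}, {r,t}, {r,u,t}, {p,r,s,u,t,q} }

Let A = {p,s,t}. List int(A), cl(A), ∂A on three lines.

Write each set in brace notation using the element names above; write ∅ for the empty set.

int(A) = ∅
cl(A)  = {p,r,s,t,q}
∂A     = {p,r,s,t,q}

opens ⊆ A: ∅; union → int = ∅
complement {r,u,q}; its interior {u}; cl(A) = X∖{u} = {p,r,s,t,q}
boundary = {p,r,s,t,q} ∖ ∅ = {p,r,s,t,q}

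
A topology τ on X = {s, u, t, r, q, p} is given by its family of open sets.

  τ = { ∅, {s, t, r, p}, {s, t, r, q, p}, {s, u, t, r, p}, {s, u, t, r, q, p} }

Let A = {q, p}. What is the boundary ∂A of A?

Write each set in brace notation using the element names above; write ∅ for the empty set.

U open, U⊆A: ∅. int(A) = ⋃ = ∅
X∖A={s, u, t, r}, int(X∖A)=∅, hence cl(A)={s, u, t, r, q, p}
∂A: remove int from cl → {s, u, t, r, q, p}

{s, u, t, r, q, p}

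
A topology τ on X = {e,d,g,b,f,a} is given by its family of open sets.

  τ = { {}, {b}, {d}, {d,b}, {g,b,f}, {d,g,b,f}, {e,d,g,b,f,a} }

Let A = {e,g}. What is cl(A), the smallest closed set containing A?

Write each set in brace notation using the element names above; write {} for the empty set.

{e,g,f,a}

cl via duality: int({d,b,f,a}) = {d,b}, so X∖{d,b} = {e,g,f,a}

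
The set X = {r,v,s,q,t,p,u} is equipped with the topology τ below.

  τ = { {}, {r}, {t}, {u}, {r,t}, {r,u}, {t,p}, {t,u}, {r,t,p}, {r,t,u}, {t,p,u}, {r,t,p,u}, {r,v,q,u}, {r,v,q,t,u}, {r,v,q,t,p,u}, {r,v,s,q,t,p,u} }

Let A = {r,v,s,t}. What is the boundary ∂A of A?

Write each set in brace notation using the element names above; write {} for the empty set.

{v,s,q,p}

opens ⊆ A: {}, {t}, {r}, {r,t}; union → int = {r,t}
complement {q,p,u}; its interior {u}; cl(A) = X∖{u} = {r,v,s,q,t,p}
boundary = {r,v,s,q,t,p} ∖ {r,t} = {v,s,q,p}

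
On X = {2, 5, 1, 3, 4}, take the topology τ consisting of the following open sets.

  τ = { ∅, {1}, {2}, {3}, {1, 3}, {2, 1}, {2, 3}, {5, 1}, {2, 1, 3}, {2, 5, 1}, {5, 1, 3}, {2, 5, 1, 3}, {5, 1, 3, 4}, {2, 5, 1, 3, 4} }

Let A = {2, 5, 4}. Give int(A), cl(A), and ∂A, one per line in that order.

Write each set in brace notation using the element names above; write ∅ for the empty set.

open subsets of A: ∅, {2}; so int(A) = {2}
closure: X∖int(X∖A) = X∖{1, 3} = {2, 5, 4}
∂A = {2, 5, 4} minus {2} = {5, 4}

int(A) = {2}
cl(A)  = {2, 5, 4}
∂A     = {5, 4}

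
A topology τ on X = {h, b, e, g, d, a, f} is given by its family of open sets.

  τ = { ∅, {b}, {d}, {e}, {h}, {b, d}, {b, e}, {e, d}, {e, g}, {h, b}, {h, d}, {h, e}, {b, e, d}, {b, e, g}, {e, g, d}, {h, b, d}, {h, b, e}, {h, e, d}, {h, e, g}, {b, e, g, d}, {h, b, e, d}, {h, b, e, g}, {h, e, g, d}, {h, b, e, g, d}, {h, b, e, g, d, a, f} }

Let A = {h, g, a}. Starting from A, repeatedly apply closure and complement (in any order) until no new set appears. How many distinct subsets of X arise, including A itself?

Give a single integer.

8

X∖A={b, e, d, f}, int(X∖A)={b, e, d}, hence cl(A)={h, g, a, f}
Orbit (k=closure, c=complement):
  1. A     = {h, g, a}
  2. kA    = {h, g, a, f}
  3. cA    = {b, e, d, f}
  4. ckA   = {b, e, d}
  5. kcA   = {b, e, g, d, a, f}
  6. ckcA  = {h}
  7. kckcA = {h, a, f}
  8. ckckcA = {b, e, g, d}
(closed under both — stop)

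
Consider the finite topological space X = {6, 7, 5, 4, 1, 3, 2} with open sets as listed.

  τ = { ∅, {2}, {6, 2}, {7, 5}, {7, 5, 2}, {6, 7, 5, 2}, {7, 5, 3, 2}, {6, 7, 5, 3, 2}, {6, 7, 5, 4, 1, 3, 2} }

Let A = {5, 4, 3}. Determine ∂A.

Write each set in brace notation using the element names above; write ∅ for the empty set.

{7, 5, 4, 1, 3}

interior: largest open inside A is ∅ (from ∅)
cl via duality: int({6, 7, 1, 2}) = {6, 2}, so X∖{6, 2} = {7, 5, 4, 1, 3}
cl∖int = {7, 5, 4, 1, 3}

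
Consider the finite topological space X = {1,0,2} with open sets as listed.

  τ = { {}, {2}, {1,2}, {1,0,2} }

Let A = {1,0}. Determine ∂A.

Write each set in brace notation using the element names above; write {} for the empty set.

interior: largest open inside A is {} (from {})
cl via duality: int({2}) = {2}, so X∖{2} = {1,0}
cl∖int = {1,0}

{1,0}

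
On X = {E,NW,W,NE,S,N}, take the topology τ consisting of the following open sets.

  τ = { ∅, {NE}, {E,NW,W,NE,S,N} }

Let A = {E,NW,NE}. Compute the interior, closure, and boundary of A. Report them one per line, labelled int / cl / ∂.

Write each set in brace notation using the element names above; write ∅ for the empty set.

int(A) = {NE}
cl(A)  = {E,NW,W,NE,S,N}
∂A     = {E,NW,W,S,N}

interior: largest open inside A is {NE} (from ∅, {NE})
cl via duality: int({W,S,N}) = ∅, so X∖∅ = {E,NW,W,NE,S,N}
cl∖int = {E,NW,W,S,N}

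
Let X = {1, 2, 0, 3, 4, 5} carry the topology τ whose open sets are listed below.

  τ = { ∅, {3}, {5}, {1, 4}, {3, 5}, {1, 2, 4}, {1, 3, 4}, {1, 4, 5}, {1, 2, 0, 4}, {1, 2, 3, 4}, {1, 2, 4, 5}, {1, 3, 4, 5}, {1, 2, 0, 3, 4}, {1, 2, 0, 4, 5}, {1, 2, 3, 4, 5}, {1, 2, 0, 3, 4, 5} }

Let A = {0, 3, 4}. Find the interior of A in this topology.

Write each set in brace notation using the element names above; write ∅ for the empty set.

opens ⊆ A: ∅, {3}; union → int = {3}

{3}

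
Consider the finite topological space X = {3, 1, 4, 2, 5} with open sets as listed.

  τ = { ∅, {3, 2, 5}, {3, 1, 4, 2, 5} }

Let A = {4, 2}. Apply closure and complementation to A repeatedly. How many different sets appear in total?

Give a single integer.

4

closure: X∖int(X∖A) = X∖∅ = {3, 1, 4, 2, 5}
Let k=closure and c=complement:
  1. A     = {4, 2}
  2. kA    = {3, 1, 4, 2, 5}
  3. cA    = {3, 1, 5}
  4. ckA   = ∅
— saturated at 4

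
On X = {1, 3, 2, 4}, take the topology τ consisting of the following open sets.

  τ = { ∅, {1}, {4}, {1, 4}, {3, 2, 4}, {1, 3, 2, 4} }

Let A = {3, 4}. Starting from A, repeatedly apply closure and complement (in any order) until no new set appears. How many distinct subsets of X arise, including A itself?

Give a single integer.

6

closure: X∖int(X∖A) = X∖{1} = {3, 2, 4}
Let k=closure and c=complement:
  1. A     = {3, 4}
  2. kA    = {3, 2, 4}
  3. cA    = {1, 2}
  4. ckA   = {1}
  5. kcA   = {1, 3, 2}
  6. ckcA  = {4}
— saturated at 6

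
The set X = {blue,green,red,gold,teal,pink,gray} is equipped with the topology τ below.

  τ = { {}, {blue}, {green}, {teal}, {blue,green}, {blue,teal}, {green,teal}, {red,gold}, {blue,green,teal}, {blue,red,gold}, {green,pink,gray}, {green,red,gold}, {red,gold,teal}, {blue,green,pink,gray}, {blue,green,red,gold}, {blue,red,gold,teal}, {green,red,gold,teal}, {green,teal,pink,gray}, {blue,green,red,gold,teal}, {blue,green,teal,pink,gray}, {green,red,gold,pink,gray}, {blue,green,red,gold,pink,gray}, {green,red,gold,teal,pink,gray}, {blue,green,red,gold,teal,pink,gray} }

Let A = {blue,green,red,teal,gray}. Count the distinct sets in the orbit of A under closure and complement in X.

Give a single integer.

closure: X∖int(X∖A) = X∖{} = {blue,green,red,gold,teal,pink,gray}
Let k=closure and c=complement:
  1. A     = {blue,green,red,teal,gray}
  2. kA    = {blue,green,red,gold,teal,pink,gray}
  3. cA    = {gold,pink}
  4. ckA   = {}
  5. kcA   = {red,gold,pink,gray}
  6. ckcA  = {blue,green,teal}
  7. kckcA = {blue,green,teal,pink,gray}
  8. ckckcA = {red,gold}
— saturated at 8

8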